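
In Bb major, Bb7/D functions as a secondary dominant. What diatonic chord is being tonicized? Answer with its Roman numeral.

IV

The chord is a dominant seventh chord on Bb.
A dominant resolves down a perfect fifth: Bb → Eb. In Bb major, Eb is scale degree 4, i.e. IV.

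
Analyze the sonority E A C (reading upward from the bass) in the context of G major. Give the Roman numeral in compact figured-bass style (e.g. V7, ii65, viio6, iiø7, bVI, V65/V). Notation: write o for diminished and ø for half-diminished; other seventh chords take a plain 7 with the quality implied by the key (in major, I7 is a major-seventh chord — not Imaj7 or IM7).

ii64

The pitches A-C-E form a minor triad rooted on A.
In G major, A is the supertonic; the diatonic minor triad there is ii.
With E in the bass the chord is in second inversion, so the figured bass is 64.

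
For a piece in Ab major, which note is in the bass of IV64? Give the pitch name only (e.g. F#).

IV in Ab major has root Db; the chord is Db-F-Ab.
The figure 64 means second inversion — the fifth is in the bass.

Ab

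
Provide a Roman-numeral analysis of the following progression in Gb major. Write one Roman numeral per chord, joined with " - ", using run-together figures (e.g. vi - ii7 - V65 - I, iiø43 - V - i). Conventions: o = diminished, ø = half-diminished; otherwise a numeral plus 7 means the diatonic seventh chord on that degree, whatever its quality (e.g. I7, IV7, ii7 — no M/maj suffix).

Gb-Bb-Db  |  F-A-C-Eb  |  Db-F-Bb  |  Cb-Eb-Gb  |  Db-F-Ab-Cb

I - V7/iii - iii6 - IV - V7

Gb-Bb-Db: major triad on Gb = scale degree 1 → I.
F-A-C-Eb: a dominant seventh chord on F, the applied dominant of iii → V7/iii.
Db-F-Bb: root Bb is the mediant; minor triad there is iii6.
Cb-Eb-Gb: root Cb is the subdominant; major triad there is IV.
Db-F-Ab-Cb has root Db, degree 5 in Gb major, so V7.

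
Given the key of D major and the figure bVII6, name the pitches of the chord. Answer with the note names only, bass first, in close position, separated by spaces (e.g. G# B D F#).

E G C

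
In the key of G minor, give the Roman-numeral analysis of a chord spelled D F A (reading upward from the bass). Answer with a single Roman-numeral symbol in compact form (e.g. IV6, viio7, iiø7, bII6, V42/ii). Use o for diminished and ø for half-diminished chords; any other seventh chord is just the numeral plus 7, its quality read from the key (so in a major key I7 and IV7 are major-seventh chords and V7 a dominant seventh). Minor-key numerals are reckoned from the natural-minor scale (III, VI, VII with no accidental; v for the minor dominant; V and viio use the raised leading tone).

v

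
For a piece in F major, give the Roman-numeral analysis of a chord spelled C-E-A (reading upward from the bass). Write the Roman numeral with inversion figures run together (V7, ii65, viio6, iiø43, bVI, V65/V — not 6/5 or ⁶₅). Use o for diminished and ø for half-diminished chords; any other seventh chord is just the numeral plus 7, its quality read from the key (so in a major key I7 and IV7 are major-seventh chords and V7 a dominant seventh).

iii6

The pitches A-C-E form a minor triad rooted on A.
In F major, A is the mediant; the diatonic minor triad there is iii.
With C in the bass the chord is in first inversion, so the figured bass is 6.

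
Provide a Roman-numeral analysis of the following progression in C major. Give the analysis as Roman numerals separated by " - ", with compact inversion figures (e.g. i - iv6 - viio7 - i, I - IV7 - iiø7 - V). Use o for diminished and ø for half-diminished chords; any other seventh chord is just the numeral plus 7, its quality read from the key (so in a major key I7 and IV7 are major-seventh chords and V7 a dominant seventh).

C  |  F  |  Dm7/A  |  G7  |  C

C: major triad on C = scale degree 1 → I.
F has root F, degree 4 in C major, so IV.
Dm7/A: root D is the supertonic; minor seventh chord there is ii43.
G7 has root G, degree 5 in C major, so V7.
C has root C, degree 1 in C major, so I.

I - IV - ii43 - V7 - I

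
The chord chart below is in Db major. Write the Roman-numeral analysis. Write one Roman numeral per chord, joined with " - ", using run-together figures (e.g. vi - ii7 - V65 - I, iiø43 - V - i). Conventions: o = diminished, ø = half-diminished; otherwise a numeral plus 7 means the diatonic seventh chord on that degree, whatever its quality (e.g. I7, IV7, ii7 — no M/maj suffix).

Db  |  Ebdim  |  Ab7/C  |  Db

Db: major triad on Db = scale degree 1 → I.
Ebdim is non-diatonic — iio, a mixture chord from Db minor.
Ab7/C: dominant seventh chord on Ab = scale degree 5 → V65.
Db has root Db, degree 1 in Db major, so I.

I - iio - V65 - I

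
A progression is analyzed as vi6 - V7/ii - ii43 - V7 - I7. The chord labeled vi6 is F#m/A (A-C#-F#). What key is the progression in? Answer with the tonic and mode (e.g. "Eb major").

The chord F#m/A is a minor triad rooted on F#; its label is vi6.
Counting down 5 scale steps from F# places the tonic on A; a minor triad on degree 6 is diatonic only in major.

A major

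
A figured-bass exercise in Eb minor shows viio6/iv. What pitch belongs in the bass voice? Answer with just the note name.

Bb

The applied chord viio6/iv is rooted on G: G-Bb-Db.
The figure 6 means first inversion — the third is in the bass.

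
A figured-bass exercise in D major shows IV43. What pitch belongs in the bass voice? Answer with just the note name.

D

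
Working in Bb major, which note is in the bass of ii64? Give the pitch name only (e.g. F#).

G

ii in Bb major has root C; the chord is C-Eb-G.
The figure 64 means second inversion — the fifth is in the bass.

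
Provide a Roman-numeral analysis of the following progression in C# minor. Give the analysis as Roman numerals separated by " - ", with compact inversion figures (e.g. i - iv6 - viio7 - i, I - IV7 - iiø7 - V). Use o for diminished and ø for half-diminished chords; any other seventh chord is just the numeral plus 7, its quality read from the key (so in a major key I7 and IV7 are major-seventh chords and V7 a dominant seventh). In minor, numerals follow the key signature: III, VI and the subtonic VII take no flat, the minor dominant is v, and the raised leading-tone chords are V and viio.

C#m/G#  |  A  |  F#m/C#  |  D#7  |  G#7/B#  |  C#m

C#m/G#: minor triad on C# = scale degree 1 → i64.
A: root A is the submediant; major triad there is VI.
F#m/C#: minor triad on F# = scale degree 4 → iv64.
D#7 is the secondary dominant of V (dominant seventh chord on D#): V7/V.
G#7/B# has root G#, degree 5 in C# minor, so V65.
C#m: root C# is the tonic; minor triad there is i.

i64 - VI - iv64 - V7/V - V65 - i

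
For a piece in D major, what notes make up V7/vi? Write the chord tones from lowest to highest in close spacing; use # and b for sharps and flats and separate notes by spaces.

The slash means an applied dominant: we want the dominant of vi. In D major, vi is B minor, and its dominant is built on F#.
Building a dominant seventh chord on F# gives F#-A#-C#-E.

F# A# C# E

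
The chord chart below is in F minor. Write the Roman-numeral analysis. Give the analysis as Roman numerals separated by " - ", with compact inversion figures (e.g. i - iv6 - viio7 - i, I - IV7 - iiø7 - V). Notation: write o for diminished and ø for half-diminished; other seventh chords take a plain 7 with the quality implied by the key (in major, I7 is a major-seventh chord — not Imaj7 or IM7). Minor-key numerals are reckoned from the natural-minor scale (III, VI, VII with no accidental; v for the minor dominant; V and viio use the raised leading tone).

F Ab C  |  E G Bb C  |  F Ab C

i - V65 - i

F-Ab-C has root F, degree 1 in F minor, so i.
E-G-Bb-C: dominant seventh chord on C = scale degree 5 → V65.
F-Ab-C has root F, degree 1 in F minor, so i.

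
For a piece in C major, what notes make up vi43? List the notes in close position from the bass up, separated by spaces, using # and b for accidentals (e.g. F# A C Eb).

E G A C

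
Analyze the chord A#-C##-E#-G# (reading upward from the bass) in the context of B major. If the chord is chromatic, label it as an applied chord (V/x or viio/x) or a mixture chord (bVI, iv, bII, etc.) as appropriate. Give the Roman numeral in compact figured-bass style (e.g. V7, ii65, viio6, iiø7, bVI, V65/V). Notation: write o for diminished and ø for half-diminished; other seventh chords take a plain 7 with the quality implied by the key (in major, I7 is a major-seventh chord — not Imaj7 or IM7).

Stacked in thirds the chord is A#-C##-E#-G#: a dominant seventh chord on A#.
A# is not a diatonic chord root with this quality in B major, but it lies a perfect fifth above D# (iii), so the chord functions as an applied dominant of iii.

V7/iii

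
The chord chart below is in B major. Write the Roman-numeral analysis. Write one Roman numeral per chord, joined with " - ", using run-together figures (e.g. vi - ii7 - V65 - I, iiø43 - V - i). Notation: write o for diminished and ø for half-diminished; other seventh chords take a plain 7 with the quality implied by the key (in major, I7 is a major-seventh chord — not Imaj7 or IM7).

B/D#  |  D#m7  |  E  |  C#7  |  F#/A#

B/D#: major triad on B = scale degree 1 → I6.
D#m7: minor seventh chord on D# = scale degree 3 → iii7.
E has root E, degree 4 in B major, so IV.
C#7: a dominant seventh chord on C#, the applied dominant of V → V7/V.
F#/A#: root F# is the dominant; major triad there is V6.

I6 - iii7 - IV - V7/V - V6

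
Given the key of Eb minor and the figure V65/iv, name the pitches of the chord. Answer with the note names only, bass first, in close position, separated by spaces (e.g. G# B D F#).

G Bb Db Eb

V65/iv is a secondary dominant — the dominant seventh of iv. iv in Eb minor is Ab, so the applied chord's root is Eb, a perfect fifth above.
Building a dominant seventh chord on Eb gives Eb-G-Bb-Db.
With the 65 figure the chord is in first inversion; from the bass G upward in close position it reads G-Bb-Db-Eb.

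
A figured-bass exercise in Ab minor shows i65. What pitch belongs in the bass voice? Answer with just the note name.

Cb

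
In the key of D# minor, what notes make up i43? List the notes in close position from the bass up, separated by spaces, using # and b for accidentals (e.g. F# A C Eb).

In D# minor, the first degree is D#, and the diatonic chord built there is a minor seventh chord.
Stacking thirds from D# gives D#-F#-A#-C#.
With the 43 figure the chord is in second inversion; from the bass A# upward in close position it reads A#-C#-D#-F#.

A# C# D# F#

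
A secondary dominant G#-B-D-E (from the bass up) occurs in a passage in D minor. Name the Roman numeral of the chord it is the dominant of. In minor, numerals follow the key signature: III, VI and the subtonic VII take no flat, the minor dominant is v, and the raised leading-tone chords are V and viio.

V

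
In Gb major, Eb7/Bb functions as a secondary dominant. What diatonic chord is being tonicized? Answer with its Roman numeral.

The chord is a dominant seventh chord on Eb.
A dominant resolves down a perfect fifth: Eb → Ab. In Gb major, Ab is scale degree 2, i.e. ii.

ii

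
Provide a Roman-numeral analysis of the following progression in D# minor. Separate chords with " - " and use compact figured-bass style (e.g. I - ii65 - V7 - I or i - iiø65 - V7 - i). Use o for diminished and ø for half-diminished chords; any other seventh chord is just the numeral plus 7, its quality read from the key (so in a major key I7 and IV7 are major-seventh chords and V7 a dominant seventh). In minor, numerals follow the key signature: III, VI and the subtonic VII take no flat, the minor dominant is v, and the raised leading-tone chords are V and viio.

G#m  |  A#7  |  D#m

iv - V7 - i

G#m: minor triad on G# = scale degree 4 → iv.
A#7 has root A#, degree 5 in D# minor, so V7.
D#m: minor triad on D# = scale degree 1 → i.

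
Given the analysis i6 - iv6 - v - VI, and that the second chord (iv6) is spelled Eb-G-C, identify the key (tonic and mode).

iv6 is given as Eb-G-C — a minor triad with root C.
If C is scale degree 4 and the mode makes that degree carry a minor triad, the tonic is G and the mode is minor.

G minor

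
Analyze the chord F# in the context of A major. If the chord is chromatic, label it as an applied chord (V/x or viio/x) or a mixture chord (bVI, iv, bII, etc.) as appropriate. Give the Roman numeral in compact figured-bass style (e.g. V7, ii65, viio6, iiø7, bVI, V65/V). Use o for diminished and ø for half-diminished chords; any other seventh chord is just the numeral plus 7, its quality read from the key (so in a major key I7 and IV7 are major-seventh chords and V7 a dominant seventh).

V/ii

The pitches F#-A#-C# form a major triad rooted on F#.
F# is not a diatonic chord root with this quality in A major, but it lies a perfect fifth above B (ii), so the chord functions as an applied dominant of ii.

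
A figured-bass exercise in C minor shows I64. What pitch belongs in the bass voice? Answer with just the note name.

G

I in C minor has root C; the chord is C-E-G.
The figure 64 means second inversion — the fifth is in the bass.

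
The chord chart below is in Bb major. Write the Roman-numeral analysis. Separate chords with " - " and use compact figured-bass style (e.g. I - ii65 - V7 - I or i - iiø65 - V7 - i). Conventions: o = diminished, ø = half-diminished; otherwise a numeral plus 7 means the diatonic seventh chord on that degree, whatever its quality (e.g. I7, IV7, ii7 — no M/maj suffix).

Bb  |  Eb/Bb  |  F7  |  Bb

Bb: root Bb is the tonic; major triad there is I.
Eb/Bb: root Eb is the subdominant; major triad there is IV64.
F7: root F is the dominant; dominant seventh chord there is V7.
Bb has root Bb, degree 1 in Bb major, so I.

I - IV64 - V7 - I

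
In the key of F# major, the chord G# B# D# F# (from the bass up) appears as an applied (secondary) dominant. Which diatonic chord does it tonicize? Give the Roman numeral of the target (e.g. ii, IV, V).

V

The chord is a dominant seventh chord on G#.
A dominant resolves down a perfect fifth: G# → C#. In F# major, C# is scale degree 5, i.e. V.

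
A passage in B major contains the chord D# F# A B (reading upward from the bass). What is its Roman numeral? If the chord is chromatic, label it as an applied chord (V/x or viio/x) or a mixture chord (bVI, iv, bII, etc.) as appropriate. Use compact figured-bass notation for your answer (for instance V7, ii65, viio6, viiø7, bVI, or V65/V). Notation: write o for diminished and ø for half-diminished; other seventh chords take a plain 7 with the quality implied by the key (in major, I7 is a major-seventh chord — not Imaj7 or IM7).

Stacked in thirds the chord is B-D#-F#-A: a dominant seventh chord on B.
B is not a diatonic chord root with this quality in B major, but it lies a perfect fifth above E (IV), so the chord functions as an applied dominant of IV.
With D# in the bass the chord is in first inversion, so the figured bass is 65.

V65/IV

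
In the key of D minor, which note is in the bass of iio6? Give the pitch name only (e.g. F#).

iio in D minor has root E; the chord is E-G-Bb.
The figure 6 means first inversion — the third is in the bass.

G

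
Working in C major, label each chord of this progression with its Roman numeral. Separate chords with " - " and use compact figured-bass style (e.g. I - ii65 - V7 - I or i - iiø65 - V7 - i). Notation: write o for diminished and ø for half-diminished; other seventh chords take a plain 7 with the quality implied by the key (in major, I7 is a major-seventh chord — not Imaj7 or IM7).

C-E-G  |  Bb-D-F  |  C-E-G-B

C-E-G: major triad on C = scale degree 1 → I.
Bb-D-F: major triad on Bb — chromatic; bVII (borrowed from the parallel minor).
C-E-G-B has root C, degree 1 in C major, so I7.

I - bVII - I7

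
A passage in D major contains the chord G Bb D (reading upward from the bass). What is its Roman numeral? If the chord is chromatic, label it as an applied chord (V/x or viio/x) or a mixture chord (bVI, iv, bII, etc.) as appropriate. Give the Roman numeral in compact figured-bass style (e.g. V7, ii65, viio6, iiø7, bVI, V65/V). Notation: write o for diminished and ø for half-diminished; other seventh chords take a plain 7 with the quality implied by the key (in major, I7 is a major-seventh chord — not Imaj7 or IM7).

The pitches G-Bb-D form a minor triad rooted on G.
G is the fourth degree of D major. This is the minor subdominant, borrowed from the parallel minor.

iv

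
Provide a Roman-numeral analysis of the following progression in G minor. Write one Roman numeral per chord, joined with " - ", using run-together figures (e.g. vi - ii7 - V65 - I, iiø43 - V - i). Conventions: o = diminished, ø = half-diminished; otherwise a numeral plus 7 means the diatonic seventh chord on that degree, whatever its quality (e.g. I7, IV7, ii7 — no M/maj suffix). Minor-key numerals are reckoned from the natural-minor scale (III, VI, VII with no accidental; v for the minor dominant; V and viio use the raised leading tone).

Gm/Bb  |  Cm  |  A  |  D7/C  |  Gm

i6 - iv - V/V - V42 - i

Gm/Bb has root G, degree 1 in G minor, so i6.
Cm: root C is the subdominant; minor triad there is iv.
A: a major triad on A, the applied dominant of V → V/V.
D7/C: dominant seventh chord on D = scale degree 5 → V42.
Gm has root G, degree 1 in G minor, so i.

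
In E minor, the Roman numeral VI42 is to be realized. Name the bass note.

B

VI in E minor has root C; the chord is C-E-G-B.
The figure 42 means third inversion — the seventh is in the bass.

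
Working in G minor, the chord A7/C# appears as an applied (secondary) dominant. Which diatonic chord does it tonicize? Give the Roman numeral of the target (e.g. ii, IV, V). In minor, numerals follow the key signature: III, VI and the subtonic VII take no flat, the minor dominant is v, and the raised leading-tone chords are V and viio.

V

The chord is a dominant seventh chord on A.
A dominant resolves down a perfect fifth: A → D. In G minor, D is scale degree 5, i.e. V.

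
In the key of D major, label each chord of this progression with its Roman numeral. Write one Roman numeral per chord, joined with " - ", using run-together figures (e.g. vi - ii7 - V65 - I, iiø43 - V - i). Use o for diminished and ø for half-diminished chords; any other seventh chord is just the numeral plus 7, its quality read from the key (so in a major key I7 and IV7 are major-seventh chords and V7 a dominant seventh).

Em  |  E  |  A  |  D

Em: root E is the supertonic; minor triad there is ii.
E: chromatic; E is V of V, so V/V.
A: major triad on A = scale degree 5 → V.
D: root D is the tonic; major triad there is I.

ii - V/V - V - I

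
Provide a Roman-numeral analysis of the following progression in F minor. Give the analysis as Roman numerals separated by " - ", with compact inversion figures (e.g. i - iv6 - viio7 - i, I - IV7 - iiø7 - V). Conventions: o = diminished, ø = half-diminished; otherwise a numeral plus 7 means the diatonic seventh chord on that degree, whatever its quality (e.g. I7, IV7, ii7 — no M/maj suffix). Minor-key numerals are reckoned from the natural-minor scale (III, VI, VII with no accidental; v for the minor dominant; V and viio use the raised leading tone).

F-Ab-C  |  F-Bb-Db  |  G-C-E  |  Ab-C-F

i - iv64 - V64 - i6

F-Ab-C: root F is the tonic; minor triad there is i.
F-Bb-Db: minor triad on Bb = scale degree 4 → iv64.
G-C-E: major triad on C = scale degree 5 → V64.
Ab-C-F: root F is the tonic; minor triad there is i6.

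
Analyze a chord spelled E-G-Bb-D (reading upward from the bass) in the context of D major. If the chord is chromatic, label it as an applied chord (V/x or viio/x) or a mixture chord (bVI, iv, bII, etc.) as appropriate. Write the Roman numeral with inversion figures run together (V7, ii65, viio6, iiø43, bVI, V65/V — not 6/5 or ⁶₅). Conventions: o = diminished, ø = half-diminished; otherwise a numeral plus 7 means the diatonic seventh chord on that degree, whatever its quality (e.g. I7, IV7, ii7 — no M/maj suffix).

iiø7

Stacked in thirds the chord is E-G-Bb-D: a half-diminished seventh chord on E.
E is the second degree of D major. This is the half-diminished supertonic seventh, borrowed from the parallel minor.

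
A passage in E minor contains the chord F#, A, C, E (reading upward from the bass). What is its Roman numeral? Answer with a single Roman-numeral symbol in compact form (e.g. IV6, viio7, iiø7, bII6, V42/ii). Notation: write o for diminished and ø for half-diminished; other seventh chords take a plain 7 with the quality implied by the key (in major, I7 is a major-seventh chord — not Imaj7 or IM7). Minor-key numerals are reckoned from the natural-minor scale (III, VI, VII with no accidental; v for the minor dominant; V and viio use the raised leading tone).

Stacked in thirds the chord is F#-A-C-E: a half-diminished seventh chord on F#.
In E minor, F# is the supertonic; the diatonic half-diminished seventh chord there is iiø7.

iiø7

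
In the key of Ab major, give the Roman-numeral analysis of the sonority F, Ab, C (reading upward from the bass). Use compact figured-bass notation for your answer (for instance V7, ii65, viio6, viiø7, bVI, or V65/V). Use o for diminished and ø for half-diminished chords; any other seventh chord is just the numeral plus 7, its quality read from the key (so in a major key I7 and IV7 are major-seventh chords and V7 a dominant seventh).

Stacked in thirds the chord is F-Ab-C: a minor triad on F.
F is scale degree 6 in Ab major, and a minor triad on that degree is written vi.

vi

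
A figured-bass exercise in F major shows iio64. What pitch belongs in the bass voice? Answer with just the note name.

Db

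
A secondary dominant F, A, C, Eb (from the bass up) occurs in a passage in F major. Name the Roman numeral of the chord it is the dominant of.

IV

The chord is a dominant seventh chord on F.
A dominant resolves down a perfect fifth: F → Bb. In F major, Bb is scale degree 4, i.e. IV.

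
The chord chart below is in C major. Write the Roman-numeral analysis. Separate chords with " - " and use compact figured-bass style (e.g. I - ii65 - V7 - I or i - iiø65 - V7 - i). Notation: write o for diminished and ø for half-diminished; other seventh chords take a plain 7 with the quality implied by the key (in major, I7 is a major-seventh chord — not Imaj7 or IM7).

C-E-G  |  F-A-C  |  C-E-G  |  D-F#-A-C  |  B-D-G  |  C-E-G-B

I - IV - I - V7/V - V6 - I7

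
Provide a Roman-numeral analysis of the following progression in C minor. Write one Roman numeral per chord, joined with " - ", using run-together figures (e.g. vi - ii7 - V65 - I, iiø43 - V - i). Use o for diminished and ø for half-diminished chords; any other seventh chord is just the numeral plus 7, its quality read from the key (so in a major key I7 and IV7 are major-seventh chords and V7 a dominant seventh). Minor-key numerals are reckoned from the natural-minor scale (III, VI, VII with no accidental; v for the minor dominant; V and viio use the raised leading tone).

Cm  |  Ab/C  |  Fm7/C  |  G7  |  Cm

Cm: root C is the tonic; minor triad there is i.
Ab/C: major triad on Ab = scale degree 6 → VI6.
Fm7/C: root F is the subdominant; minor seventh chord there is iv43.
G7: dominant seventh chord on G = scale degree 5 → V7.
Cm: root C is the tonic; minor triad there is i.

i - VI6 - iv43 - V7 - i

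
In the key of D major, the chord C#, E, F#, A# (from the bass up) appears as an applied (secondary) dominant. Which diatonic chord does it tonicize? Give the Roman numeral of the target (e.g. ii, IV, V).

vi

The chord is a dominant seventh chord on F#.
A dominant resolves down a perfect fifth: F# → B. In D major, B is scale degree 6, i.e. vi.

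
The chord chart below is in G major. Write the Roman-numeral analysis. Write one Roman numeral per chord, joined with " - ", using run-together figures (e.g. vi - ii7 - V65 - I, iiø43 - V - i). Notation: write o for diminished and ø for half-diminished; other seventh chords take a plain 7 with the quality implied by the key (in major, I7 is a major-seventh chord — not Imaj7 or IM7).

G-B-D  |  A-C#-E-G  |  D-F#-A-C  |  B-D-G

I - V7/V - V7 - I6

G-B-D: root G is the tonic; major triad there is I.
A-C#-E-G: a dominant seventh chord on A, the applied dominant of V → V7/V.
D-F#-A-C: root D is the dominant; dominant seventh chord there is V7.
B-D-G: root G is the tonic; major triad there is I6.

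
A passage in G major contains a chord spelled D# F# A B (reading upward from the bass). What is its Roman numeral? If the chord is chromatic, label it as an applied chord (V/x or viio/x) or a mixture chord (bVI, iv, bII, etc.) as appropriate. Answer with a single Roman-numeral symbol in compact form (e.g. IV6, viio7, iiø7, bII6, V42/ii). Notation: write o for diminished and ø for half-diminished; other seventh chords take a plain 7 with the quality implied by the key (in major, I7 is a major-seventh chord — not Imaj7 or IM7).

V65/vi

The pitches B-D#-F#-A form a dominant seventh chord rooted on B.
B is not a diatonic chord root with this quality in G major, but it lies a perfect fifth above E (vi), so the chord functions as an applied dominant of vi.
With D# in the bass the chord is in first inversion, so the figured bass is 65.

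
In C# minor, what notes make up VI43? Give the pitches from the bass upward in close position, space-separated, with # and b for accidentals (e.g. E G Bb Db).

E G# A C#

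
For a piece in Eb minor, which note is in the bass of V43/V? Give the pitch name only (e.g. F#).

C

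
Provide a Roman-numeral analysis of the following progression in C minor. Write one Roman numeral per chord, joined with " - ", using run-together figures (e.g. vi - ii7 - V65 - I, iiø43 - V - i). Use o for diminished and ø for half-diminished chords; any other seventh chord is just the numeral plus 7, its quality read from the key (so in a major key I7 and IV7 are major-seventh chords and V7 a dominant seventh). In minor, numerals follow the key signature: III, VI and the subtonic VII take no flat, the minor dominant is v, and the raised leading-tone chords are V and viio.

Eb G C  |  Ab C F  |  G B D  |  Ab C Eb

Eb-G-C has root C, degree 1 in C minor, so i6.
Ab-C-F: root F is the subdominant; minor triad there is iv6.
G-B-D: root G is the dominant; major triad there is V.
Ab-C-Eb: major triad on Ab = scale degree 6 → VI.

i6 - iv6 - V - VI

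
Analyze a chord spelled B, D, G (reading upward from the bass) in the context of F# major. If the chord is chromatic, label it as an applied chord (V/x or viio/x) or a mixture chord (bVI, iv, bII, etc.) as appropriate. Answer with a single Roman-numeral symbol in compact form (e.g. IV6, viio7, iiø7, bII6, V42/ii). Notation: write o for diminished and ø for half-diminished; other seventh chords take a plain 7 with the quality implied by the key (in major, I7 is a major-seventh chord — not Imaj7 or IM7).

bII6

The pitches G-B-D form a major triad rooted on G.
G is the lowered second degree of F# major (diatonic 2 would be G#). This is the Neapolitan sixth — a major triad on the lowered second degree, here in its customary first inversion.
With B in the bass the chord is in first inversion, so the figured bass is 6.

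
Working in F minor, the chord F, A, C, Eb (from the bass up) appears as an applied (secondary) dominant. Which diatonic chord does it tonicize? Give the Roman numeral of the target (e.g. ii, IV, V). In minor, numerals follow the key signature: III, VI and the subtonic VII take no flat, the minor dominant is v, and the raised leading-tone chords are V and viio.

The chord is a dominant seventh chord on F.
A dominant resolves down a perfect fifth: F → Bb. In F minor, Bb is scale degree 4, i.e. iv.

iv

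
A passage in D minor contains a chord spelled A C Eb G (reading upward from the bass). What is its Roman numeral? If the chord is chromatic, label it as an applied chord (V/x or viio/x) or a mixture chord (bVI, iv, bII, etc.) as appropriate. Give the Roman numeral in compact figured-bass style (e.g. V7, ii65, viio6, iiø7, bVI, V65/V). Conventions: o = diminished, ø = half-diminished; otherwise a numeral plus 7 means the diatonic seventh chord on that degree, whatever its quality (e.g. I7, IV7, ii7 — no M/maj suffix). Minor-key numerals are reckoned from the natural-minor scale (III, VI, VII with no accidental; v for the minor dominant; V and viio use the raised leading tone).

viiø7/VI

Stacked in thirds the chord is A-C-Eb-G: a half-diminished seventh chord on A.
A sits a half step below Bb (VI in D minor); a diminished chord there is the applied leading-tone chord of VI.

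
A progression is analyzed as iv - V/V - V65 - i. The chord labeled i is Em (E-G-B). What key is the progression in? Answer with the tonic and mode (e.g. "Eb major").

E minor

i is given as E-G-B — a minor triad with root E.
If E is scale degree 1 and the mode makes that degree carry a minor triad, the tonic is E and the mode is minor.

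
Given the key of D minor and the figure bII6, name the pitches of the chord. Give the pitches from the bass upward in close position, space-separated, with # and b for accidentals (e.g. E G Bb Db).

G Bb Eb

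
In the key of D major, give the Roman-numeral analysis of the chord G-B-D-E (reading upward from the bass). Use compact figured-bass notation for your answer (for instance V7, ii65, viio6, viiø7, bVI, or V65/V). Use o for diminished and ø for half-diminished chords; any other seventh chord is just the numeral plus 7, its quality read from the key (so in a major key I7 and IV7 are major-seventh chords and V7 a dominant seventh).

ii65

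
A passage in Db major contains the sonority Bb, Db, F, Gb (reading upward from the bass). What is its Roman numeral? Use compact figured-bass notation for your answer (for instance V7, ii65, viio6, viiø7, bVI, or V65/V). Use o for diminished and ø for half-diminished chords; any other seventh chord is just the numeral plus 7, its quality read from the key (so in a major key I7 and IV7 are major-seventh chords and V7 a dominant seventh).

IV65

The pitches Gb-Bb-Db-F form a major seventh chord rooted on Gb.
In Db major, Gb is the subdominant; the diatonic major seventh chord there is IV7.
With Bb in the bass the chord is in first inversion, so the figured bass is 65.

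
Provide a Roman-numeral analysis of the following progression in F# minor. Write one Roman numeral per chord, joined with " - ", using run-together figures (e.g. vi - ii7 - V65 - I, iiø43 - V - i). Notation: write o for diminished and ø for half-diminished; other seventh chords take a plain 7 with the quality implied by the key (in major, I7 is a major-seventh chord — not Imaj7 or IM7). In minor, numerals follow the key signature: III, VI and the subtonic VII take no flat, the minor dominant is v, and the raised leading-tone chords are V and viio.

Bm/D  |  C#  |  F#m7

iv6 - V - i7

Bm/D: minor triad on B = scale degree 4 → iv6.
C#: root C# is the dominant; major triad there is V.
F#m7: root F# is the tonic; minor seventh chord there is i7.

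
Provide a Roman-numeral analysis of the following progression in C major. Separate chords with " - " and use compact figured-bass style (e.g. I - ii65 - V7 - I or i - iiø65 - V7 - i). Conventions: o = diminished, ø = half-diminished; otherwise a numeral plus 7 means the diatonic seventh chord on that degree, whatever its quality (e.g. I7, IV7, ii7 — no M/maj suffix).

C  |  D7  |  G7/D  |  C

I - V7/V - V43 - I

C: root C is the tonic; major triad there is I.
D7: a dominant seventh chord on D, the applied dominant of V → V7/V.
G7/D has root G, degree 5 in C major, so V43.
C: root C is the tonic; major triad there is I.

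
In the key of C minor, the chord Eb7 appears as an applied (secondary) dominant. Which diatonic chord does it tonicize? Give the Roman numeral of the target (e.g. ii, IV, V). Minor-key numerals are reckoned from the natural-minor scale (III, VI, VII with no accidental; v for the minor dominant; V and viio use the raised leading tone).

VI

The chord is a dominant seventh chord on Eb.
A dominant resolves down a perfect fifth: Eb → Ab. In C minor, Ab is scale degree 6, i.e. VI.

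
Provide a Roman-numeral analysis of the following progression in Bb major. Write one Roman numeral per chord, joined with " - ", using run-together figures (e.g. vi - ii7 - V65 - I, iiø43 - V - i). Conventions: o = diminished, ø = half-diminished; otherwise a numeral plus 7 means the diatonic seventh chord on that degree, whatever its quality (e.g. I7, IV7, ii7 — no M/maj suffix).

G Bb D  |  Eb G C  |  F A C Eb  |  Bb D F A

G-Bb-D has root G, degree 6 in Bb major, so vi.
Eb-G-C: minor triad on C = scale degree 2 → ii6.
F-A-C-Eb has root F, degree 5 in Bb major, so V7.
Bb-D-F-A has root Bb, degree 1 in Bb major, so I7.

vi - ii6 - V7 - I7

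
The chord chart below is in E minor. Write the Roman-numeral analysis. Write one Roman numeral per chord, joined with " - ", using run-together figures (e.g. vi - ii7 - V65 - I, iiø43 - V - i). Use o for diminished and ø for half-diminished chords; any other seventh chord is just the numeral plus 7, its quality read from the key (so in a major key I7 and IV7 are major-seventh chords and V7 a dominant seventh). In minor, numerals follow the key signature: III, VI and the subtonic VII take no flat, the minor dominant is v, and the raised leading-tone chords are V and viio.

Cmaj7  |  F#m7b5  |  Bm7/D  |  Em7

Cmaj7: major seventh chord on C = scale degree 6 → VI7.
F#m7b5 has root F#, degree 2 in E minor, so iiø7.
Bm7/D: minor seventh chord on B = scale degree 5 → v65.
Em7 has root E, degree 1 in E minor, so i7.

VI7 - iiø7 - v65 - i7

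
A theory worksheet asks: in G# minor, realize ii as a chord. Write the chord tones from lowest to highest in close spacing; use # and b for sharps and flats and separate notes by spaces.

A# C# E#

Scale degree 2 in G# minor is A#; here the chord built on it is altered to a minor triad. ii is the minor supertonic, borrowed from the parallel major (the Dorian ii).
So the chord is A#-C#-E#, a minor triad.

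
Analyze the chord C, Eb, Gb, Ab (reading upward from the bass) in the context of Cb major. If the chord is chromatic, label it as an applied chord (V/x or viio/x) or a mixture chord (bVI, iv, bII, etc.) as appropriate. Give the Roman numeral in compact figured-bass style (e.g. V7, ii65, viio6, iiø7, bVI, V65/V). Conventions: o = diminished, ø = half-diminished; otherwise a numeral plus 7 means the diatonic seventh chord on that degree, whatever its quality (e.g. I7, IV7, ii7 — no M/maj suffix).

V65/ii

The pitches Ab-C-Eb-Gb form a dominant seventh chord rooted on Ab.
Ab is not a diatonic chord root with this quality in Cb major, but it lies a perfect fifth above Db (ii), so the chord functions as an applied dominant of ii.
With C in the bass the chord is in first inversion, so the figured bass is 65.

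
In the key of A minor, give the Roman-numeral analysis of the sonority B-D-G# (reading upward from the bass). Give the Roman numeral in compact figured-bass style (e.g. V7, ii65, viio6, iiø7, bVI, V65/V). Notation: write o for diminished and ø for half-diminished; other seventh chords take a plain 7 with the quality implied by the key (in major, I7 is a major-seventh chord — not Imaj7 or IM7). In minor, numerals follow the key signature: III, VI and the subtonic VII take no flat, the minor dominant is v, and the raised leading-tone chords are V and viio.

viio6

Stacked in thirds the chord is G#-B-D: a diminished triad on G#.
In A minor, G# is the leading tone; the diatonic diminished triad there is viio.
With B in the bass the chord is in first inversion, so the figured bass is 6.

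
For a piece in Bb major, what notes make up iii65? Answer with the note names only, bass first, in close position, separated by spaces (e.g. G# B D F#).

F A C D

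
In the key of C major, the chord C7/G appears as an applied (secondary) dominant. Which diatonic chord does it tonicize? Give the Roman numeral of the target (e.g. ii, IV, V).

IV

The chord is a dominant seventh chord on C.
A dominant resolves down a perfect fifth: C → F. In C major, F is scale degree 4, i.e. IV.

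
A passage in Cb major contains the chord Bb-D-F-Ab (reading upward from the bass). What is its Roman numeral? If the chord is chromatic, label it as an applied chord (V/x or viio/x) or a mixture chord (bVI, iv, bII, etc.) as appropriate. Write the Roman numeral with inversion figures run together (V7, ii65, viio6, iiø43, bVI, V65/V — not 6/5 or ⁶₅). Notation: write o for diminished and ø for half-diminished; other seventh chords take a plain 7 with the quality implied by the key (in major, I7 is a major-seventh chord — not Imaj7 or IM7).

V7/iii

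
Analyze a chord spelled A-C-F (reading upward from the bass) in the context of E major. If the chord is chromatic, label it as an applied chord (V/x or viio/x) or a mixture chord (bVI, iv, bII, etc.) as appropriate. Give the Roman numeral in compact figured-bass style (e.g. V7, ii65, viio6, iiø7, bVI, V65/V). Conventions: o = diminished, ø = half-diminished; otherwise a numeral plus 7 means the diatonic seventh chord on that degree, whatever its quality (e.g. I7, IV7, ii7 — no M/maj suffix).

bII6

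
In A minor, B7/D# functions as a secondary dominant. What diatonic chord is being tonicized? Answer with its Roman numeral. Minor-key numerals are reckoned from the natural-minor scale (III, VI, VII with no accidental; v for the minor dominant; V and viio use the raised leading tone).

The chord is a dominant seventh chord on B.
A dominant resolves down a perfect fifth: B → E. In A minor, E is scale degree 5, i.e. V.

V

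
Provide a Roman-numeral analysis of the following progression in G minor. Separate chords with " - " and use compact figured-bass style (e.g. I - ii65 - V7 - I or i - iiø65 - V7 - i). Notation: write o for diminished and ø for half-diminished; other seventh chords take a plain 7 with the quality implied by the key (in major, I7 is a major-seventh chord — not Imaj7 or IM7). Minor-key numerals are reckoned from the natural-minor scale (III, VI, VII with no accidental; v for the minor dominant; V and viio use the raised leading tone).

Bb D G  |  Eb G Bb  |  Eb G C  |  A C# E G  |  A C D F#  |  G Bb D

i6 - VI - iv6 - V7/V - V43 - i

Bb-D-G: minor triad on G = scale degree 1 → i6.
Eb-G-Bb has root Eb, degree 6 in G minor, so VI.
Eb-G-C: minor triad on C = scale degree 4 → iv6.
A-C#-E-G: a dominant seventh chord on A, the applied dominant of V → V7/V.
A-C-D-F# has root D, degree 5 in G minor, so V43.
G-Bb-D: minor triad on G = scale degree 1 → i.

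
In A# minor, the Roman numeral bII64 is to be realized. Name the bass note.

F#

bII in A# minor has root B; the chord is B-D#-F#.
The figure 64 means second inversion — the fifth is in the bass.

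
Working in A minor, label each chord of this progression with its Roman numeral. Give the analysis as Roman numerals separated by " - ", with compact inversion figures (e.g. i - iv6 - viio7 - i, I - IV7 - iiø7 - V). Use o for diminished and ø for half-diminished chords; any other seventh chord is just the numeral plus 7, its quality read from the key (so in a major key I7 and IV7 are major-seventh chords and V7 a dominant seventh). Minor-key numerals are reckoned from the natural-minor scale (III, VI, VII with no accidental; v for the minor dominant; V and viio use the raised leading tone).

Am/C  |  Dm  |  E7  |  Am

i6 - iv - V7 - i

Am/C: root A is the tonic; minor triad there is i6.
Dm: minor triad on D = scale degree 4 → iv.
E7: root E is the dominant; dominant seventh chord there is V7.
Am: root A is the tonic; minor triad there is i.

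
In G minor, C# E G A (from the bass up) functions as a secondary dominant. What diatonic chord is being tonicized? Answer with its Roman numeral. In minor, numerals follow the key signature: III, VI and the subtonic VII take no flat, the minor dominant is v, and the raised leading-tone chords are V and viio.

The chord is a dominant seventh chord on A.
A dominant resolves down a perfect fifth: A → D. In G minor, D is scale degree 5, i.e. V.

V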